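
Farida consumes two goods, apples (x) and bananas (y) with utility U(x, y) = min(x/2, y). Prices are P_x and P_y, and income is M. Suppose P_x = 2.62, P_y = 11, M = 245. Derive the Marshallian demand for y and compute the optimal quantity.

y* = 15.0862

Demand: x*(P_x,P_y,M) = 2·M/(2·P_x + P_y), y* = M/(2·P_x + P_y).
Here 2·2.62 + 11 = 16.24, giving y* = 15.0862.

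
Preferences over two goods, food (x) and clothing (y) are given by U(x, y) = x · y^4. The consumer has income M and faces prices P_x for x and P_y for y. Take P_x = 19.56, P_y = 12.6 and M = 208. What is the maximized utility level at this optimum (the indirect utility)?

The MRS is (1/4)·y/x. Set MRS = P_x/P_y.
So P_y·y = 4·P_x·x; combined with the budget, a share 0.2 of income goes to x.
Demand: x*(P_x,P_y,M) = 0.2·M/P_x and y* = 0.8·M/P_y.
At P_x=19.56, P_y=12.6, M=208: x* = 0.2·208/19.56 = 2.1268, y* = 13.2063.
Utility at the optimum: U(2.1268, 13.2063) = 64692.7462.

V = 64692.7462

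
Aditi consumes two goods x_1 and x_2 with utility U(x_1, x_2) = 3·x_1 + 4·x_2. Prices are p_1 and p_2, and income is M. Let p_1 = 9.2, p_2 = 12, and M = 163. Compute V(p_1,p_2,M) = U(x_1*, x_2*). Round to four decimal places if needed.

Perfect substitutes: compare marginal utility per dollar. 3/p_1 vs 4/p_2 → 0.3261 vs 0.3333.
x_2 gives more utility per dollar, so spend all income on x_2: x_2* = M/p_2, x_1* = 0.
Numerically: x_1* = 0, x_2* = 13.5833.
Utility at the optimum: U(0, 13.5833) = 54.3333.

V = 54.3333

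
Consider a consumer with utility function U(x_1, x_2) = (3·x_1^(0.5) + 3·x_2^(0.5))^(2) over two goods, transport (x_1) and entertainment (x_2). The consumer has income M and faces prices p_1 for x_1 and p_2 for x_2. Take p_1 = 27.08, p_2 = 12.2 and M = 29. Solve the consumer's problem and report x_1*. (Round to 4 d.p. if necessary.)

MU_x_1 ∝ 3·x_1^(-0.5), MU_x_2 ∝ 3·x_2^(-0.5), so MRS = (x_2/x_1)^(0.5) = p_1/p_2.
Hence x_2/x_1 = (p_1/p_2)^(1/(0.5)), i.e. raised to the 2 power.
Substitute x_2 = (x_2/x_1)·x_1 into the budget: x_1* = M/(p_1 + p_2·(x_2/x_1)).
Numerically x_2/x_1 = 4.926944, so x_1* = 29/(27.08 + 12.2·4.926944) = 0.3326.

x_1* = 0.3326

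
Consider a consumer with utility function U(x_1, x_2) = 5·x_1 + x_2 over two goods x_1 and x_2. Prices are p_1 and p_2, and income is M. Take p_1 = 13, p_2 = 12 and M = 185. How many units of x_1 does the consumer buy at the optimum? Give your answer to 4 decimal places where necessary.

x_1* = 14.2308

Numerically: x_1* = 14.2308, x_2* = 0.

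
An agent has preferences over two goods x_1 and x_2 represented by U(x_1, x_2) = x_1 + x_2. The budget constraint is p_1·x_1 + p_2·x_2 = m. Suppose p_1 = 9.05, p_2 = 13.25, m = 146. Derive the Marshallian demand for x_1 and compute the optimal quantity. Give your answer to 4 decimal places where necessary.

x_1* = 16.1326

Linear utility — the consumer picks whichever good has higher MU/price: 1/9.05 = 0.1105 vs 1/13.25 = 0.0755.
x_1 gives more utility per dollar, so spend all income on x_1: x_1* = m/p_1, x_2* = 0.
Numerically: x_1* = 16.1326, x_2* = 0.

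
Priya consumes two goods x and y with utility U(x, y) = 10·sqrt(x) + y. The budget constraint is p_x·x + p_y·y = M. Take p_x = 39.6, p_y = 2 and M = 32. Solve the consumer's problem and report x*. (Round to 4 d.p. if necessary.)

Plugging in: x* = (5·2/39.6)² = 0.0638.

x* = 0.0638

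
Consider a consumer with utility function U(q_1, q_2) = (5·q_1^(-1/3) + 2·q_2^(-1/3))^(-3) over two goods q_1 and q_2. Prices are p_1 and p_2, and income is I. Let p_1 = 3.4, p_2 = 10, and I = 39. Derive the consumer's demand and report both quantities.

From the CES first-order condition, (5/2)·(q_2/q_1)^(4/3) = p_1/p_2.
Hence q_2/q_1 = ((2/5)·p_1/p_2)^(1/(4/3)), i.e. raised to the 0.75 power.
With the ratio pinned down, the budget gives q_1* = I/(p_1 + p_2·(q_2/q_1)) and q_2* = (q_2/q_1)·q_1*.
Numerically q_2/q_1 = 0.223952, so q_1* = 39/(3.4 + 10·0.223952) = 6.9155 and q_2* = 0.223952·6.9155 = 1.5487.

q_1* = 6.9155, q_2* = 1.5487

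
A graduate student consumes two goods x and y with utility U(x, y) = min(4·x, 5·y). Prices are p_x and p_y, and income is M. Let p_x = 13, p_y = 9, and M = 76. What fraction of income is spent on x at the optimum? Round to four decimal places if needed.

Leontief preferences: the optimum is at the kink where x/5 = y/4, i.e. y = (4/5)·x.
Budget: p_x·x + p_y·(4/5)·x = M, so (5·p_x + 4·p_y)·x = 5·M.
Demand: x*(p_x,p_y,M) = 5·M/(5·p_x + 4·p_y), y* = 4·M/(5·p_x + 4·p_y).
Here 5·13 + 4·9 = 101, giving x* = 3.7624 and y* = 3.0099.
Expenditure on x: 13·3.7624 = 48.9109; share = 0.6436.

share on x = 0.6436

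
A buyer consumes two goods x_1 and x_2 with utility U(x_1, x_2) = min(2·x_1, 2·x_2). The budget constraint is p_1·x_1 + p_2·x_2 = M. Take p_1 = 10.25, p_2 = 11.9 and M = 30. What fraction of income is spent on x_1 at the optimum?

Leontief preferences: the optimum is at the kink where x_1/2 = x_2/2, i.e. x_2 = x_1.
Budget: p_1·x_1 + p_2·x_1 = M, so (2·p_1 + 2·p_2)·x_1 = 2·M.
Demand: x_1*(p_1,p_2,M) = 2·M/(2·p_1 + 2·p_2), x_2* = 2·M/(2·p_1 + 2·p_2).
Here 2·10.25 + 2·11.9 = 44.3, giving x_1* = 1.3544 and x_2* = 1.3544.
Expenditure on x_1: 10.25·1.3544 = 13.8826; share = 0.4628.

share on x_1 = 0.4628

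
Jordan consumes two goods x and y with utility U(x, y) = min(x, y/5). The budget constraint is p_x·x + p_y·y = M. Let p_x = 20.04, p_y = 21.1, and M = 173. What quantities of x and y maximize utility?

With perfect complements, no substitution: consume in ratio x:y = 1:5.
Budget: p_x·x + p_y·5·x = M, so (p_x + 5·p_y)·x = M.
Demand: x*(p_x,p_y,M) = M/(p_x + 5·p_y), y* = 5·M/(p_x + 5·p_y).
Here 20.04 + 5·21.1 = 125.54, giving x* = 1.378 and y* = 6.8902.

x* = 1.378, y* = 6.8902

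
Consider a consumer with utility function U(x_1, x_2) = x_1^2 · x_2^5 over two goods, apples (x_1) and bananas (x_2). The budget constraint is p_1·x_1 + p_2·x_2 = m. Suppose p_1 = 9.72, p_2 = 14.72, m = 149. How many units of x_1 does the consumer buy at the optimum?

Tangency: MRS = (2/5)·x_2/x_1 = p_1/p_2.
So 2·p_2·x_2 = 5·p_1·x_1; combined with the budget, a share 2/7 of income goes to x_1.
Demand: x_1*(p_1,p_2,m) = 2/7·m/p_1 and x_2* = 5/7·m/p_2.
At p_1=9.72, p_2=14.72, m=149: x_1* = 2/7·149/9.72 = 4.3798.

x_1* = 4.3798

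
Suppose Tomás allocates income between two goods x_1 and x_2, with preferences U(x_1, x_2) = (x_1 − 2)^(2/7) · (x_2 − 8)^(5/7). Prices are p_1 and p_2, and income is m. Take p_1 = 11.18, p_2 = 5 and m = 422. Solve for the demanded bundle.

x_1* = 11.1909, x_2* = 59.3771

This is Cobb-Douglas in (x_1−2, x_2−8): tangency gives 2/7·p_2·(x_2−8) = 5/7·p_1·(x_1−2).
Substituting into the budget: x_1* = 2 + 2/7·(m − 2·p_1 − 8·p_2)/p_1, and x_2* = 8 + 5/7·(…)/p_2.
Discretionary income = 422 − 2·11.18 − 8·5 = 359.64; x_1* = 2 + 2/7·359.64/11.18 = 11.1909; x_2* = 8 + 5/7·359.64/5 = 59.3771.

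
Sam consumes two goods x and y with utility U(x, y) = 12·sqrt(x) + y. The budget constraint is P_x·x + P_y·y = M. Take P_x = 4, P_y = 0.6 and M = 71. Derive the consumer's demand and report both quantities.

x* = 0.81, y* = 112.9333

MU_x = 6/√x, MU_y = 1. Tangency: 6/√x = P_x/P_y.
Solve: √x = 6·P_y/P_x, so x*(P_x,P_y) = (6·P_y/P_x)², and y* = (M − P_x·x*)/P_y.
Plugging in: x* = (6·0.6/4)² = 0.81, y* = 112.9333.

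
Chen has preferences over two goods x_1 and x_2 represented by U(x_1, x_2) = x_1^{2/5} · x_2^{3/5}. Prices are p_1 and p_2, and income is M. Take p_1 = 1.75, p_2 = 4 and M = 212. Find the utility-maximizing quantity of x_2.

MU_x_1/MU_x_2 = (0.4·x_2)/(0.6·x_1); tangency sets this equal to p_1/p_2.
Rearranging, p_2·x_2 = (3/2)·p_1·x_1. Substituting into the budget gives p_1·x_1·(1 + (3/2)) = M.
Demand: x_1*(p_1,p_2,M) = 0.4·M/p_1 and x_2* = 0.6·M/p_2.
At p_1=1.75, p_2=4, M=212: x_2* = 0.6·212/4 = 31.8.

x_2* = 31.8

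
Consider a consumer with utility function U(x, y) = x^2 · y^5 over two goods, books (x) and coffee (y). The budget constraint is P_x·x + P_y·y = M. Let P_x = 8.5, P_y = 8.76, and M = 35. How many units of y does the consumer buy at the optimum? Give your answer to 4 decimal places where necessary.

MU_x/MU_y = (2·y)/(5·x); tangency sets this equal to P_x/P_y.
So 2·P_y·y = 5·P_x·x; combined with the budget, a share 2/7 of income goes to x.
Demand: x*(P_x,P_y,M) = 2/7·M/P_x and y* = 5/7·M/P_y.
At P_x=8.5, P_y=8.76, M=35: y* = 5/7·35/8.76 = 2.8539.

y* = 2.8539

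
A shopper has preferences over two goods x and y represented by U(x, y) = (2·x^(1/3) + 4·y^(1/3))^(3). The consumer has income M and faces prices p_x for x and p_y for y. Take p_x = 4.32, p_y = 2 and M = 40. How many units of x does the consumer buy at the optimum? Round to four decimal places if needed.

x* = 1.7955

MU_x ∝ 2·x^(-2/3), MU_y ∝ 4·y^(-2/3), so MRS = (1/2)·(y/x)^(2/3) = p_x/p_y.
Solve for the ratio: y/x = [2·p_x/p_y]^(1.5).
With the ratio pinned down, the budget gives x* = M/(p_x + p_y·(y/x)) and y* = (y/x)·x*.
Numerically y/x = 8.978951, so x* = 40/(4.32 + 2·8.978951) = 1.7955.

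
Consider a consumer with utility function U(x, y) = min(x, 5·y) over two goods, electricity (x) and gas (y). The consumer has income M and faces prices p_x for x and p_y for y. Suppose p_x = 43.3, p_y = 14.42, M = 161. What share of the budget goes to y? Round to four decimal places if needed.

share on y = 0.0624

With perfect complements, no substitution: consume in ratio x:y = 5:1.
Budget: p_x·x + p_y·(1/5)·x = M, so (5·p_x + p_y)·x = 5·M.
Demand: x*(p_x,p_y,M) = 5·M/(5·p_x + p_y), y* = M/(5·p_x + p_y).
Here 5·43.3 + 14.42 = 230.92, giving x* = 3.4861 and y* = 0.6972.
Expenditure on y: 14.42·0.6972 = 10.0538; share = 0.0624.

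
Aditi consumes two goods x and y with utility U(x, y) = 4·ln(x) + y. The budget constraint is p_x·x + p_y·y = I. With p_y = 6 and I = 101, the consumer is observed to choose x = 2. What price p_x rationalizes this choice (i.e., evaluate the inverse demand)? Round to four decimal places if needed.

MU_x = 4/x, MU_y = 1. Tangency: 4/x = p_x/p_y.
So x*(p_x,p_y) = 4·p_y/p_x, independent of income; and y* = (I − 4·p_y)/p_y.
Set x* = 2 in the demand function and solve for p_x: p_x = 12.

p_x = 12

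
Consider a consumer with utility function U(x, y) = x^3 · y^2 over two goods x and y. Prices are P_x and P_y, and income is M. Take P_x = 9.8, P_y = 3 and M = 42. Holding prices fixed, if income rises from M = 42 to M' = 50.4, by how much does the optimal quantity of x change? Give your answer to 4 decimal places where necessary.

The MRS is (3/2)·y/x. Set MRS = P_x/P_y.
So 3·P_y·y = 2·P_x·x; combined with the budget, a share 0.6 of income goes to x.
Demand: x*(P_x,P_y,M) = 0.6·M/P_x and y* = 0.4·M/P_y.
At P_x=9.8, P_y=3, M=42: x* = 0.6·42/9.8 = 2.5714.
At M' = 50.4: x* = 3.0857. Change: 3.0857 − 2.5714 = 0.5143.

Δx* = 0.5143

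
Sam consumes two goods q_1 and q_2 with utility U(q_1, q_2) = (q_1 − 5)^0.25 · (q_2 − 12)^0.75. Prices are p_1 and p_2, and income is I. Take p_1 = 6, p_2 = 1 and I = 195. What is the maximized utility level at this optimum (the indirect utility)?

V = 55.7102

MRS = (1/3)·(q_2−12)/(q_1−5). Tangency with p_1/p_2 gives q_2−12 = 3·(p_1/p_2)·(q_1−5).
After buying the subsistence bundle (5, 12), a share 0.25 of the remaining income goes to q_1: q_1* = 5 + 0.25·(I − 5p_1 − 12p_2)/p_1.
Discretionary income = 195 − 5·6 − 12·1 = 153; q_1* = 5 + 0.25·153/6 = 11.375; q_2* = 12 + 0.75·153/1 = 126.75.
Utility at the optimum: U(11.375, 126.75) = 55.7102.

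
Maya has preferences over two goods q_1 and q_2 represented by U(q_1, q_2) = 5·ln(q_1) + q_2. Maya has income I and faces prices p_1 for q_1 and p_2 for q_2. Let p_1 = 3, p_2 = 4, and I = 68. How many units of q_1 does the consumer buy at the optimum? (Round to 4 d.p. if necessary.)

q_1* = 6.6667

Set MRS = p_1/p_2: (5/q_1)/1 = p_1/p_2.
So q_1*(p_1,p_2) = 5·p_2/p_1, independent of income; and q_2* = (I − 5·p_2)/p_2.
At the given prices: q_1* = 5·4/3 = 6.6667.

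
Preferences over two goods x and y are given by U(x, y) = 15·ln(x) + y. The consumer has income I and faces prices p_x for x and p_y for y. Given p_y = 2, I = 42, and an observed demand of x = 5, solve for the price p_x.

Set MRS = p_x/p_y: (15/x)/1 = p_x/p_y.
So x*(p_x,p_y) = 15·p_y/p_x, independent of income; and y* = (I − 15·p_y)/p_y.
Set x* = 5 in the demand function and solve for p_x: p_x = 6.

p_x = 6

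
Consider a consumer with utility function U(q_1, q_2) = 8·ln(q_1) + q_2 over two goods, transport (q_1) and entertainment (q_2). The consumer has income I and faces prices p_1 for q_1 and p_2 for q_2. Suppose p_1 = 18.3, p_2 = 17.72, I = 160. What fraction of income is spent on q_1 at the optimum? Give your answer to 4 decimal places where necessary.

At the given prices: q_1* = 8·17.72/18.3 = 7.7464, and q_2* = 1.0293.
Expenditure on q_1: 18.3·7.7464 = 141.76; share = 0.886.

share on q_1 = 0.886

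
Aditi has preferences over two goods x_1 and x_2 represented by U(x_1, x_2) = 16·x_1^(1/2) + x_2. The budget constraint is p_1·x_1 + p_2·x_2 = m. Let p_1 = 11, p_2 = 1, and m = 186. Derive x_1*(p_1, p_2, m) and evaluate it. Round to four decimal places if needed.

Utility is quasi-linear in x_2; the FOC for x_1 is 8/√x_1 = p_1/p_2.
Thus x_1* = (8·p_2/p_1)² — independent of m — with the rest of income spent on x_2.
Plugging in: x_1* = (8·1/11)² = 0.5289.

x_1* = 0.5289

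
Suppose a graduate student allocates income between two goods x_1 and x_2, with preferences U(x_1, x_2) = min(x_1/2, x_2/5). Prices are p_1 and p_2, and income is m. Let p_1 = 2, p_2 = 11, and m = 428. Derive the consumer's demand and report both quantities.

With perfect complements, no substitution: consume in ratio x_1:x_2 = 2:5.
Budget: p_1·x_1 + p_2·(5/2)·x_1 = m, so (2·p_1 + 5·p_2)·x_1 = 2·m.
Demand: x_1*(p_1,p_2,m) = 2·m/(2·p_1 + 5·p_2), x_2* = 5·m/(2·p_1 + 5·p_2).
Here 2·2 + 5·11 = 59, giving x_1* = 14.5085 and x_2* = 36.2712.

x_1* = 14.5085, x_2* = 36.2712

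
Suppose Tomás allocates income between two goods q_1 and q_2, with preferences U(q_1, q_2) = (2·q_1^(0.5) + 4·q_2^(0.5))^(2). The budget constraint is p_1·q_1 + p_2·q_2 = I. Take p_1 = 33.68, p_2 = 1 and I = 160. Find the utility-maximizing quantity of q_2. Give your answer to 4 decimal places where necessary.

q_2* = 158.8211

MU_q_1 ∝ 2·q_1^(-0.5), MU_q_2 ∝ 4·q_2^(-0.5), so MRS = (1/2)·(q_2/q_1)^(0.5) = p_1/p_2.
Hence q_2/q_1 = (2·p_1/p_2)^(1/(0.5)), i.e. raised to the 2 power.
With the ratio pinned down, the budget gives q_1* = I/(p_1 + p_2·(q_2/q_1)) and q_2* = (q_2/q_1)·q_1*.
Numerically q_2/q_1 = 4537.3696, so q_1* = 160/(33.68 + 1·4537.3696) = 0.035 and q_2* = 4537.3696·0.035 = 158.8211.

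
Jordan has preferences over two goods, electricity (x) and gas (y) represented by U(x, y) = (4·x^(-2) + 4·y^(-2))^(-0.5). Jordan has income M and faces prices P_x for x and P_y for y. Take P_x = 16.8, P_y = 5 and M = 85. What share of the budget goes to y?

share on y = 0.3083

MU_x ∝ 4·x^(-3), MU_y ∝ 4·y^(-3), so MRS = (y/x)^(3) = P_x/P_y.
Hence y/x = (P_x/P_y)^(1/(3)), i.e. raised to the 1/3 power.
Substitute y = (y/x)·x into the budget: x* = M/(P_x + P_y·(y/x)).
Numerically y/x = 1.497774, so x* = 85/(16.8 + 5·1.497774) = 3.4995 and y* = 1.497774·3.4995 = 5.2415.
Expenditure on y: 5·5.2415 = 26.2076; share = 0.3083.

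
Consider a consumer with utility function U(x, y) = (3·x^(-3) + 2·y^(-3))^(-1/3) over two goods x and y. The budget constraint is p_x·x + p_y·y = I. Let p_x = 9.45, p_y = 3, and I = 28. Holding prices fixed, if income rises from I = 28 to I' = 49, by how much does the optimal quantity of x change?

MRS = MU_x/MU_y = (3/2)·(y/x)^(4). Set equal to p_x/p_y.
Hence y/x = ((2/3)·p_x/p_y)^(1/(4)), i.e. raised to the 0.25 power.
Substitute y = (y/x)·x into the budget: x* = I/(p_x + p_y·(y/x)).
Numerically y/x = 1.203801, so x* = 28/(9.45 + 3·1.203801) = 2.1437.
At I' = 49: x* = 3.7515. Change: 3.7515 − 2.1437 = 1.6078.

Δx* = 1.6078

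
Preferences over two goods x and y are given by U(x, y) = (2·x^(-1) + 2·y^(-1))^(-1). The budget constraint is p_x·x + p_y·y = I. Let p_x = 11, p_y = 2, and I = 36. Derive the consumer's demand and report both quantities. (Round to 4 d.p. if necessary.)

x* = 2.2944, y* = 5.3808

From the CES first-order condition, (y/x)^(2) = p_x/p_y.
Hence y/x = (p_x/p_y)^(1/(2)), i.e. raised to the 0.5 power.
Substitute y = (y/x)·x into the budget: x* = I/(p_x + p_y·(y/x)).
Numerically y/x = 2.345208, so x* = 36/(11 + 2·2.345208) = 2.2944 and y* = 2.345208·2.2944 = 5.3808.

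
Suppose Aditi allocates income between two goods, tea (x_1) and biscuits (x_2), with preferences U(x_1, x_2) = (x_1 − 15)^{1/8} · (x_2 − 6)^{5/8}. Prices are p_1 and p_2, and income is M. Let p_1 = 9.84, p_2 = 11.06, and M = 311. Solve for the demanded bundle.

x_1* = 16.6436, x_2* = 13.3116

Let x_1' = x_1−15, x_2' = x_2−6. MRS = (1/5)·x_2'/x_1' = p_1/p_2.
After buying the subsistence bundle (15, 6), a share 1/6 of the remaining income goes to x_1: x_1* = 15 + 1/6·(M − 15p_1 − 6p_2)/p_1.
Discretionary income = 311 − 15·9.84 − 6·11.06 = 97.04; x_1* = 15 + 1/6·97.04/9.84 = 16.6436; x_2* = 6 + 5/6·97.04/11.06 = 13.3116.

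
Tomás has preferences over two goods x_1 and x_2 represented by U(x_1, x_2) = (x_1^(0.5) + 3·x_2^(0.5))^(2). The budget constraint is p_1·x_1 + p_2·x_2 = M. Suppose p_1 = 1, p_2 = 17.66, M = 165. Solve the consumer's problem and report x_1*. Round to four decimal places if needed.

MRS = MU_x_1/MU_x_2 = (1/3)·(x_2/x_1)^(0.5). Set equal to p_1/p_2.
Hence x_2/x_1 = (3·p_1/p_2)^(1/(0.5)), i.e. raised to the 2 power.
With the ratio pinned down, the budget gives x_1* = M/(p_1 + p_2·(x_2/x_1)) and x_2* = (x_2/x_1)·x_1*.
Numerically x_2/x_1 = 0.028858, so x_1* = 165/(1 + 17.66·0.028858) = 109.2986.

x_1* = 109.2986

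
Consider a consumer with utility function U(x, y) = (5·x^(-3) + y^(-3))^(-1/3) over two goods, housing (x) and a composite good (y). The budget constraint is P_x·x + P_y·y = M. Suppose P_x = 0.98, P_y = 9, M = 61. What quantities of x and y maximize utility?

With the ratio pinned down, the budget gives x* = M/(P_x + P_y·(y/x)) and y* = (y/x)·x*.
Numerically y/x = 0.384152, so x* = 61/(0.98 + 9·0.384152) = 13.7469 and y* = 0.384152·13.7469 = 5.2809.

x* = 13.7469, y* = 5.2809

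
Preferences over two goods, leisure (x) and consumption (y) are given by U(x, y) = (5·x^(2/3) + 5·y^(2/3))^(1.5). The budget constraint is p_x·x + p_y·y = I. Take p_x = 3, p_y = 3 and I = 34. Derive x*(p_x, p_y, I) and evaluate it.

x* = 5.6667

Numerically y/x = 1, so x* = 34/(3 + 3·1) = 5.6667.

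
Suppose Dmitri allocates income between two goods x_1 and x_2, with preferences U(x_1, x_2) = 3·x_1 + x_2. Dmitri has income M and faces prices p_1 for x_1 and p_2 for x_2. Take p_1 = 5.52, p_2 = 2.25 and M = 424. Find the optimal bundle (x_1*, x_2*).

Perfect substitutes: compare marginal utility per dollar. 3/p_1 vs 1/p_2 → 0.5435 vs 0.4444.
x_1 gives more utility per dollar, so spend all income on x_1: x_1* = M/p_1, x_2* = 0.
Numerically: x_1* = 76.8116, x_2* = 0.

x_1* = 76.8116, x_2* = 0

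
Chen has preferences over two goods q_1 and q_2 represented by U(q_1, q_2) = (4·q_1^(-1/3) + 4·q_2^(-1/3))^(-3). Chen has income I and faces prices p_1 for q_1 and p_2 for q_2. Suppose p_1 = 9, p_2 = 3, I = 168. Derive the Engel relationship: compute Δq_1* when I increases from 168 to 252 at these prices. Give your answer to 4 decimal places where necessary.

Δq_1* = 5.3035

With the ratio pinned down, the budget gives q_1* = I/(p_1 + p_2·(q_2/q_1)) and q_2* = (q_2/q_1)·q_1*.
Numerically q_2/q_1 = 2.279507, so q_1* = 168/(9 + 3·2.279507) = 10.6071.
At I' = 252: q_1* = 15.9106. Change: 15.9106 − 10.6071 = 5.3035.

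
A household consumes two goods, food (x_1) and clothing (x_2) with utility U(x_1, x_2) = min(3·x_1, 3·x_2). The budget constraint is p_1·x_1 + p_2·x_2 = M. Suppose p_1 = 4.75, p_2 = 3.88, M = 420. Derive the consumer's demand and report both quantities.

x_1* = 48.6674, x_2* = 48.6674

Demand: x_1*(p_1,p_2,M) = 3·M/(3·p_1 + 3·p_2), x_2* = 3·M/(3·p_1 + 3·p_2).
Here 3·4.75 + 3·3.88 = 25.89, giving x_1* = 48.6674 and x_2* = 48.6674.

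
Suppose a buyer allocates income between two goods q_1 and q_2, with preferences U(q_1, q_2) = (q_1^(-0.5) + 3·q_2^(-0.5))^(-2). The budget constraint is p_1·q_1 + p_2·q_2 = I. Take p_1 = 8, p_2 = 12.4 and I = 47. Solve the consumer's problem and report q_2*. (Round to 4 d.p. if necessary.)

MU_q_1 ∝ q_1^(-1.5), MU_q_2 ∝ 3·q_2^(-1.5), so MRS = (1/3)·(q_2/q_1)^(1.5) = p_1/p_2.
Hence q_2/q_1 = (3·p_1/p_2)^(1/(1.5)), i.e. raised to the 2/3 power.
With the ratio pinned down, the budget gives q_1* = I/(p_1 + p_2·(q_2/q_1)) and q_2* = (q_2/q_1)·q_1*.
Numerically q_2/q_1 = 1.553077, so q_1* = 47/(8 + 12.4·1.553077) = 1.7243 and q_2* = 1.553077·1.7243 = 2.6779.

q_2* = 2.6779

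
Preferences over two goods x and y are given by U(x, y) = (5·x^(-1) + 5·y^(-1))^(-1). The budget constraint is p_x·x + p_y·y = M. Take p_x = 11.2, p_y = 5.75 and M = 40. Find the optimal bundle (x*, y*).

x* = 2.0806, y* = 2.9038

MRS = MU_x/MU_y = (y/x)^(2). Set equal to p_x/p_y.
Hence y/x = (p_x/p_y)^(1/(2)), i.e. raised to the 0.5 power.
With the ratio pinned down, the budget gives x* = M/(p_x + p_y·(y/x)) and y* = (y/x)·x*.
Numerically y/x = 1.395645, so x* = 40/(11.2 + 5.75·1.395645) = 2.0806 and y* = 1.395645·2.0806 = 2.9038.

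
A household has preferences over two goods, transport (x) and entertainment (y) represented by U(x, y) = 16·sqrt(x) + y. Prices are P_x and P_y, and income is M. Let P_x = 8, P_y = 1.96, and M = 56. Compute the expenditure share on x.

share on x = 0.5488

MU_x = 8/√x, MU_y = 1. Tangency: 8/√x = P_x/P_y.
Thus x* = (8·P_y/P_x)² — independent of M — with the rest of income spent on y.
Plugging in: x* = (8·1.96/8)² = 3.8416, y* = 12.8914.
Expenditure on x: 8·3.8416 = 30.7328; share = 0.5488.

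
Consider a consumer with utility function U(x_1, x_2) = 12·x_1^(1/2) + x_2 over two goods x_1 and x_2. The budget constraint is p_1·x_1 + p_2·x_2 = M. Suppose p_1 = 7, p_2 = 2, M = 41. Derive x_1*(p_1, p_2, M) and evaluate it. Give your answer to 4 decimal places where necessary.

x_1* = 2.9388

Set MRS = p_1/p_2: 6·x_1^(−1/2) = p_1/p_2.
Solve: √x_1 = 6·p_2/p_1, so x_1*(p_1,p_2) = (6·p_2/p_1)², and x_2* = (M − p_1·x_1*)/p_2.
Plugging in: x_1* = (6·2/7)² = 2.9388.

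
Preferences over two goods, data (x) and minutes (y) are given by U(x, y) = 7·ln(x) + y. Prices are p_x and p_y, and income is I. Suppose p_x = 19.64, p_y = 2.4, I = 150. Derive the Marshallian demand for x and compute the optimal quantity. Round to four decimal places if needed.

x* = 0.8554

MU_x = 7/x, MU_y = 1. Tangency: 7/x = p_x/p_y.
So x*(p_x,p_y) = 7·p_y/p_x, independent of income; and y* = (I − 7·p_y)/p_y.
At the given prices: x* = 7·2.4/19.64 = 0.8554.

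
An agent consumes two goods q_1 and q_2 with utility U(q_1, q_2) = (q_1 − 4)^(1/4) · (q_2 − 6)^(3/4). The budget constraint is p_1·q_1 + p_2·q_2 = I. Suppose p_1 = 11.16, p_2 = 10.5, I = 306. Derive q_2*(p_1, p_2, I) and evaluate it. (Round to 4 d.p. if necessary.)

This is Cobb-Douglas in (q_1−4, q_2−6): tangency gives 0.25·p_2·(q_2−6) = 0.75·p_1·(q_1−4).
After buying the subsistence bundle (4, 6), a share 0.25 of the remaining income goes to q_1: q_1* = 4 + 0.25·(I − 4p_1 − 6p_2)/p_1.
Discretionary income = 306 − 4·11.16 − 6·10.5 = 198.36; q_2* = 6 + 0.75·198.36/10.5 = 20.1686.

q_2* = 20.1686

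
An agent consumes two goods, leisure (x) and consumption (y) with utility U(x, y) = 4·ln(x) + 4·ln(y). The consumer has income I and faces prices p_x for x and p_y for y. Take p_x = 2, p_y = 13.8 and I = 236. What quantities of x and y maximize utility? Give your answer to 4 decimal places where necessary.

x* = 59, y* = 8.5507

Demand: x*(p_x,p_y,I) = 0.5·I/p_x and y* = 0.5·I/p_y.
At p_x=2, p_y=13.8, I=236: x* = 0.5·236/2 = 59, y* = 8.5507.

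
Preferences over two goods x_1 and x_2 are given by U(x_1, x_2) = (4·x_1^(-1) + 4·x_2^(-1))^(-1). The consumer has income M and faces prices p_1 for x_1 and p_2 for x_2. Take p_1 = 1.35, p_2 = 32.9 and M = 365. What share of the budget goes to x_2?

share on x_2 = 0.8316

MRS = MU_x_1/MU_x_2 = (x_2/x_1)^(2). Set equal to p_1/p_2.
Hence x_2/x_1 = (p_1/p_2)^(1/(2)), i.e. raised to the 0.5 power.
Substitute x_2 = (x_2/x_1)·x_1 into the budget: x_1* = M/(p_1 + p_2·(x_2/x_1)).
Numerically x_2/x_1 = 0.202567, so x_1* = 365/(1.35 + 32.9·0.202567) = 45.5427 and x_2* = 0.202567·45.5427 = 9.2255.
Expenditure on x_2: 32.9·9.2255 = 303.5174; share = 0.8316.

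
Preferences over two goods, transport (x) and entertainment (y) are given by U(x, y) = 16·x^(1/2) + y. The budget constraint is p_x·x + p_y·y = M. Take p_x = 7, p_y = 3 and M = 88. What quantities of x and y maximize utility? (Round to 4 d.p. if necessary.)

Set MRS = p_x/p_y: 8·x^(−1/2) = p_x/p_y.
Thus x* = (8·p_y/p_x)² — independent of M — with the rest of income spent on y.
Plugging in: x* = (8·3/7)² = 11.7551, y* = 1.9048.

x* = 11.7551, y* = 1.9048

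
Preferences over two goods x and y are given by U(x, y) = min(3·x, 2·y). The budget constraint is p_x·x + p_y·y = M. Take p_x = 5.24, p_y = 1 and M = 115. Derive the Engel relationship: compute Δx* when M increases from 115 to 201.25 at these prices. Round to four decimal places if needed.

Δx* = 12.7967

Leontief preferences: the optimum is at the kink where x/2 = y/3, i.e. y = (3/2)·x.
Budget: p_x·x + p_y·(3/2)·x = M, so (2·p_x + 3·p_y)·x = 2·M.
Demand: x*(p_x,p_y,M) = 2·M/(2·p_x + 3·p_y), y* = 3·M/(2·p_x + 3·p_y).
Here 2·5.24 + 3·1 = 13.48, giving x* = 17.0623.
At M' = 201.25: x* = 29.8591. Change: 29.8591 − 17.0623 = 12.7967.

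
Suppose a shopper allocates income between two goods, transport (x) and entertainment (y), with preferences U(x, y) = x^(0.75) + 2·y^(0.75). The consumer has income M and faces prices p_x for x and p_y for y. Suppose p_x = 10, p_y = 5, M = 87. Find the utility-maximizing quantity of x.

MRS = MU_x/MU_y = (1/2)·(y/x)^(0.25). Set equal to p_x/p_y.
Hence y/x = (2·p_x/p_y)^(1/(0.25)), i.e. raised to the 4 power.
Substitute y = (y/x)·x into the budget: x* = M/(p_x + p_y·(y/x)).
Numerically y/x = 256, so x* = 87/(10 + 5·256) = 0.0674.

x* = 0.0674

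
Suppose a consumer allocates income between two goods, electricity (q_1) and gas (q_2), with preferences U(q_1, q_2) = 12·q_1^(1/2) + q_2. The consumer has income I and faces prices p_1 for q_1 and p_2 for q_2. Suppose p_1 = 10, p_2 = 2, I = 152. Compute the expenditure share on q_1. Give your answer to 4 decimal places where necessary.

MU_q_1 = 6/√q_1, MU_q_2 = 1. Tangency: 6/√q_1 = p_1/p_2.
Solve: √q_1 = 6·p_2/p_1, so q_1*(p_1,p_2) = (6·p_2/p_1)², and q_2* = (I − p_1·q_1*)/p_2.
Plugging in: q_1* = (6·2/10)² = 1.44, q_2* = 68.8.
Expenditure on q_1: 10·1.44 = 14.4; share = 0.0947.

share on q_1 = 0.0947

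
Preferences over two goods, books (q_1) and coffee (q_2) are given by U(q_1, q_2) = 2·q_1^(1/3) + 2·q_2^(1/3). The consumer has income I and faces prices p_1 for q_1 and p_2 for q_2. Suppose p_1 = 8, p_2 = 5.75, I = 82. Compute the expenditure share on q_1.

share on q_1 = 0.4588

From the CES first-order condition, (q_2/q_1)^(2/3) = p_1/p_2.
Hence q_2/q_1 = (p_1/p_2)^(1/(2/3)), i.e. raised to the 1.5 power.
With the ratio pinned down, the budget gives q_1* = I/(p_1 + p_2·(q_2/q_1)) and q_2* = (q_2/q_1)·q_1*.
Numerically q_2/q_1 = 1.641093, so q_1* = 82/(8 + 5.75·1.641093) = 4.7028 and q_2* = 1.641093·4.7028 = 7.7178.
Expenditure on q_1: 8·4.7028 = 37.6227; share = 0.4588.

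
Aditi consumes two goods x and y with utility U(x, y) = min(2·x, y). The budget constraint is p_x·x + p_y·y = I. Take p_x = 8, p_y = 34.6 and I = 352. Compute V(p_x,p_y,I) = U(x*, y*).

V = 9.1192

Leontief preferences: the optimum is at the kink where x/1 = y/2, i.e. y = 2·x.
Budget: p_x·x + p_y·2·x = I, so (p_x + 2·p_y)·x = I.
Demand: x*(p_x,p_y,I) = I/(p_x + 2·p_y), y* = 2·I/(p_x + 2·p_y).
Here 8 + 2·34.6 = 77.2, giving x* = 4.5596 and y* = 9.1192.
Utility at the optimum: U(4.5596, 9.1192) = 9.1192.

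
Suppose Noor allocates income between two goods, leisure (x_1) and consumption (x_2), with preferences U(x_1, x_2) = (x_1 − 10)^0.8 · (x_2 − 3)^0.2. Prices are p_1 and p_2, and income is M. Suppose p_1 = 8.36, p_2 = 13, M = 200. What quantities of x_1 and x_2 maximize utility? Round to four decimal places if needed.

x_1* = 17.4067, x_2* = 4.1908

MRS = 4·(x_2−3)/(x_1−10). Tangency with p_1/p_2 gives x_2−3 = (1/4)·(p_1/p_2)·(x_1−10).
After buying the subsistence bundle (10, 3), a share 0.8 of the remaining income goes to x_1: x_1* = 10 + 0.8·(M − 10p_1 − 3p_2)/p_1.
Discretionary income = 200 − 10·8.36 − 3·13 = 77.4; x_1* = 10 + 0.8·77.4/8.36 = 17.4067; x_2* = 3 + 0.2·77.4/13 = 4.1908.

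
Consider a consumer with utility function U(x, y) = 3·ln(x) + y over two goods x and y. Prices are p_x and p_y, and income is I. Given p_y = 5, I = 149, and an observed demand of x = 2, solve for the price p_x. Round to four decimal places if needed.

Set MRS = p_x/p_y: (3/x)/1 = p_x/p_y.
So x*(p_x,p_y) = 3·p_y/p_x, independent of income; and y* = (I − 3·p_y)/p_y.
Set x* = 2 in the demand function and solve for p_x: p_x = 7.5.

p_x = 7.5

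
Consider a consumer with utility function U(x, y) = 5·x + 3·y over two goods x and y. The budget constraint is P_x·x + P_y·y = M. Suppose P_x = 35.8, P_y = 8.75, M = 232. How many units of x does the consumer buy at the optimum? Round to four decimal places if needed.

Linear utility — the consumer picks whichever good has higher MU/price: 5/35.8 = 0.1397 vs 3/8.75 = 0.3429.
y gives more utility per dollar, so spend all income on y: y* = M/P_y, x* = 0.
Numerically: x* = 0, y* = 26.5143.

x* = 0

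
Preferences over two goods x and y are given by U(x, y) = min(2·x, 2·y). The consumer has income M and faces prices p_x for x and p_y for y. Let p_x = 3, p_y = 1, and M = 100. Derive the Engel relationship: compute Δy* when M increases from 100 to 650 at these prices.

Δy* = 137.5

Leontief preferences: the optimum is at the kink where x/2 = y/2, i.e. y = x.
Budget: p_x·x + p_y·x = M, so (2·p_x + 2·p_y)·x = 2·M.
Demand: x*(p_x,p_y,M) = 2·M/(2·p_x + 2·p_y), y* = 2·M/(2·p_x + 2·p_y).
Here 2·3 + 2·1 = 8, giving y* = 25.
At M' = 650: y* = 162.5. Change: 162.5 − 25 = 137.5.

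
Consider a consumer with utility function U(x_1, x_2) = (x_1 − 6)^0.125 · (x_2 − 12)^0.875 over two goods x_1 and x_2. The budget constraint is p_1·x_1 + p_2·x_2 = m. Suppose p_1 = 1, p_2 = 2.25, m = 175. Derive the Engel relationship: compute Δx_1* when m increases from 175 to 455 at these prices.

Let x_1' = x_1−6, x_2' = x_2−12. MRS = (1/7)·x_2'/x_1' = p_1/p_2.
Substituting into the budget: x_1* = 6 + 0.125·(m − 6·p_1 − 12·p_2)/p_1, and x_2* = 12 + 0.875·(…)/p_2.
Discretionary income = 175 − 6·1 − 12·2.25 = 142; x_1* = 6 + 0.125·142/1 = 23.75.
At m' = 455: x_1* = 58.75. Change: 58.75 − 23.75 = 35.

Δx_1* = 35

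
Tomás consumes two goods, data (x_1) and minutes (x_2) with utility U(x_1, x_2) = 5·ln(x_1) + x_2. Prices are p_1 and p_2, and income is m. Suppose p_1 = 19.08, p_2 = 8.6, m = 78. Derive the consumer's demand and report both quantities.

Set MRS = p_1/p_2: (5/x_1)/1 = p_1/p_2.
So x_1*(p_1,p_2) = 5·p_2/p_1, independent of income; and x_2* = (m − 5·p_2)/p_2.
At the given prices: x_1* = 5·8.6/19.08 = 2.2537, and x_2* = 4.0698.

x_1* = 2.2537, x_2* = 4.0698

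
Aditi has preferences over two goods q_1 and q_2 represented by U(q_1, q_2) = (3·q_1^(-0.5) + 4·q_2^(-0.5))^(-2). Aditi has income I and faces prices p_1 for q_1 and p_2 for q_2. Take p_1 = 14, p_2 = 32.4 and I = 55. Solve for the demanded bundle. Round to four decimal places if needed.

From the CES first-order condition, (3/4)·(q_2/q_1)^(1.5) = p_1/p_2.
Solve for the ratio: q_2/q_1 = [(4/3)·p_1/p_2]^(2/3).
With the ratio pinned down, the budget gives q_1* = I/(p_1 + p_2·(q_2/q_1)) and q_2* = (q_2/q_1)·q_1*.
Numerically q_2/q_1 = 0.692385, so q_1* = 55/(14 + 32.4·0.692385) = 1.5096 and q_2* = 0.692385·1.5096 = 1.0452.

q_1* = 1.5096, q_2* = 1.0452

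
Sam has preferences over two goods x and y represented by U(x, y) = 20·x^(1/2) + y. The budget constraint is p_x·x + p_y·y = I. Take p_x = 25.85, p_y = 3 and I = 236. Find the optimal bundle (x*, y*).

x* = 1.3469, y* = 67.0613

Thus x* = (10·p_y/p_x)² — independent of I — with the rest of income spent on y.
Plugging in: x* = (10·3/25.85)² = 1.3469, y* = 67.0613.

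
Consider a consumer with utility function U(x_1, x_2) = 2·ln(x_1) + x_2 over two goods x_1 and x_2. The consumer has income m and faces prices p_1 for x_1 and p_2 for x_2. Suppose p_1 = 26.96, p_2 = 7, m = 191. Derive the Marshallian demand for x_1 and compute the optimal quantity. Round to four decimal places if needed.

x_1* = 0.5193

So x_1*(p_1,p_2) = 2·p_2/p_1, independent of income; and x_2* = (m − 2·p_2)/p_2.
At the given prices: x_1* = 2·7/26.96 = 0.5193.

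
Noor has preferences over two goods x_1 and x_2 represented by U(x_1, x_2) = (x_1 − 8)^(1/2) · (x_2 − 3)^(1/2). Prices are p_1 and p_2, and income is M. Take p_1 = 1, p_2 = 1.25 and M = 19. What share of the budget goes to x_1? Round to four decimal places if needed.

Substituting into the budget: x_1* = 8 + 0.5·(M − 8·p_1 − 3·p_2)/p_1, and x_2* = 3 + 0.5·(…)/p_2.
Discretionary income = 19 − 8·1 − 3·1.25 = 7.25; x_1* = 8 + 0.5·7.25/1 = 11.625; x_2* = 3 + 0.5·7.25/1.25 = 5.9.
Expenditure on x_1: 1·11.625 = 11.625; share = 0.6118.

share on x_1 = 0.6118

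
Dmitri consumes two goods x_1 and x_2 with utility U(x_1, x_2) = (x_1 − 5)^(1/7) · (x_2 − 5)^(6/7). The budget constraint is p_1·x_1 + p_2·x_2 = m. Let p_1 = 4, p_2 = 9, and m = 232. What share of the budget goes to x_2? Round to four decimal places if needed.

share on x_2 = 0.811

This is Cobb-Douglas in (x_1−5, x_2−5): tangency gives 1/7·p_2·(x_2−5) = 6/7·p_1·(x_1−5).
After buying the subsistence bundle (5, 5), a share 1/7 of the remaining income goes to x_1: x_1* = 5 + 1/7·(m − 5p_1 − 5p_2)/p_1.
Discretionary income = 232 − 5·4 − 5·9 = 167; x_1* = 5 + 1/7·167/4 = 10.9643; x_2* = 5 + 6/7·167/9 = 20.9048.
Expenditure on x_2: 9·20.9048 = 188.1429; share = 0.811.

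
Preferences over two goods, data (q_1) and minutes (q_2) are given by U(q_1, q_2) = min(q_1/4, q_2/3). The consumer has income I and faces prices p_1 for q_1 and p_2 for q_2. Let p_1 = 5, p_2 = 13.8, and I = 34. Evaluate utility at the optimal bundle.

With perfect complements, no substitution: consume in ratio q_1:q_2 = 4:3.
Budget: p_1·q_1 + p_2·(3/4)·q_1 = I, so (4·p_1 + 3·p_2)·q_1 = 4·I.
Demand: q_1*(p_1,p_2,I) = 4·I/(4·p_1 + 3·p_2), q_2* = 3·I/(4·p_1 + 3·p_2).
Here 4·5 + 3·13.8 = 61.4, giving q_1* = 2.215 and q_2* = 1.6612.
Utility at the optimum: U(2.215, 1.6612) = 0.5537.

V = 0.5537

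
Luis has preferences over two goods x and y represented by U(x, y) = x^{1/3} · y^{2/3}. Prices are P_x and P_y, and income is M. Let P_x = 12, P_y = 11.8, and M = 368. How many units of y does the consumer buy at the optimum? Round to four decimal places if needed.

MU_x/MU_y = (1/3·y)/(2/3·x); tangency sets this equal to P_x/P_y.
Rearranging, P_y·y = 2·P_x·x. Substituting into the budget gives P_x·x·(1 + 2) = M.
Demand: x*(P_x,P_y,M) = 1/3·M/P_x and y* = 2/3·M/P_y.
At P_x=12, P_y=11.8, M=368: y* = 2/3·368/11.8 = 20.791.

y* = 20.791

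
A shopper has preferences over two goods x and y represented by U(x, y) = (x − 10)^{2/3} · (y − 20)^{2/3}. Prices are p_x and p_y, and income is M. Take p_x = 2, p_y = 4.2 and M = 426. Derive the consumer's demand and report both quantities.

Discretionary income = 426 − 10·2 − 20·4.2 = 322; x* = 10 + 0.5·322/2 = 90.5; y* = 20 + 0.5·322/4.2 = 58.3333.

x* = 90.5, y* = 58.3333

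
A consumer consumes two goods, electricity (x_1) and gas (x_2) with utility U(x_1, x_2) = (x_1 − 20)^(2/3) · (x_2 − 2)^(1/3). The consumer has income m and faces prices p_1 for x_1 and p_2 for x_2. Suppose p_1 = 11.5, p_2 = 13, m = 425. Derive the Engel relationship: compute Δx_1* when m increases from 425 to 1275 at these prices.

Δx_1* = 49.2754

MRS = 2·(x_2−2)/(x_1−20). Tangency with p_1/p_2 gives x_2−2 = (1/2)·(p_1/p_2)·(x_1−20).
Substituting into the budget: x_1* = 20 + 2/3·(m − 20·p_1 − 2·p_2)/p_1, and x_2* = 2 + 1/3·(…)/p_2.
Discretionary income = 425 − 20·11.5 − 2·13 = 169; x_1* = 20 + 2/3·169/11.5 = 29.7971.
At m' = 1275: x_1* = 79.0725. Change: 79.0725 − 29.7971 = 49.2754.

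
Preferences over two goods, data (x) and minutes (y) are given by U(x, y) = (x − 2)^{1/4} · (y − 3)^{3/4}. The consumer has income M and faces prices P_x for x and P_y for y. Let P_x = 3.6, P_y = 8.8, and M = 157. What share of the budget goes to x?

MRS = (1/3)·(y−3)/(x−2). Tangency with P_x/P_y gives y−3 = 3·(P_x/P_y)·(x−2).
After buying the subsistence bundle (2, 3), a share 0.25 of the remaining income goes to x: x* = 2 + 0.25·(M − 2P_x − 3P_y)/P_x.
Discretionary income = 157 − 2·3.6 − 3·8.8 = 123.4; x* = 2 + 0.25·123.4/3.6 = 10.5694; y* = 3 + 0.75·123.4/8.8 = 13.517.
Expenditure on x: 3.6·10.5694 = 38.05; share = 0.2424.

share on x = 0.2424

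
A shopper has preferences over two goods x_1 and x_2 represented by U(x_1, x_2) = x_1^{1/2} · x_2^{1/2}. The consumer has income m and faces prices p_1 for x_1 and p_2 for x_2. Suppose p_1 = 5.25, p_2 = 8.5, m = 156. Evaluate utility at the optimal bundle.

The MRS is x_2/x_1. Set MRS = p_1/p_2.
Rearranging, p_2·x_2 = p_1·x_1. Substituting into the budget gives p_1·x_1·(1 + 1) = m.
Demand: x_1*(p_1,p_2,m) = 0.5·m/p_1 and x_2* = 0.5·m/p_2.
At p_1=5.25, p_2=8.5, m=156: x_1* = 0.5·156/5.25 = 14.8571, x_2* = 9.1765.
Utility at the optimum: U(14.8571, 9.1765) = 11.6763.

V = 11.6763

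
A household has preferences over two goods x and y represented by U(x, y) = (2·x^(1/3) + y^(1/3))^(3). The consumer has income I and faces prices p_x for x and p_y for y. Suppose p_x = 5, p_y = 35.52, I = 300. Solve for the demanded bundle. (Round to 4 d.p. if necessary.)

x* = 52.9732, y* = 0.9891

MRS = MU_x/MU_y = 2·(y/x)^(2/3). Set equal to p_x/p_y.
Solve for the ratio: y/x = [(1/2)·p_x/p_y]^(1.5).
With the ratio pinned down, the budget gives x* = I/(p_x + p_y·(y/x)) and y* = (y/x)·x*.
Numerically y/x = 0.018672, so x* = 300/(5 + 35.52·0.018672) = 52.9732 and y* = 0.018672·52.9732 = 0.9891.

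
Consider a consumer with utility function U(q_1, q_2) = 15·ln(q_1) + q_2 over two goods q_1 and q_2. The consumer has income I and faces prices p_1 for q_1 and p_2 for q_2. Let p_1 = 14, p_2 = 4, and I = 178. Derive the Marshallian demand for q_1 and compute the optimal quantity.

MU_q_1 = 15/q_1, MU_q_2 = 1. Tangency: 15/q_1 = p_1/p_2.
So q_1*(p_1,p_2) = 15·p_2/p_1, independent of income; and q_2* = (I − 15·p_2)/p_2.
At the given prices: q_1* = 15·4/14 = 4.2857.

q_1* = 4.2857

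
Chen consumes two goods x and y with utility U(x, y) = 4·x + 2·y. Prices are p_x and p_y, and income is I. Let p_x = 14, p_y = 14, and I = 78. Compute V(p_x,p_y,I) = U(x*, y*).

Linear utility — the consumer picks whichever good has higher MU/price: 4/14 = 0.2857 vs 2/14 = 0.1429.
x gives more utility per dollar, so spend all income on x: x* = I/p_x, y* = 0.
Numerically: x* = 5.5714, y* = 0.
Utility at the optimum: U(5.5714, 0) = 22.2857.

V = 22.2857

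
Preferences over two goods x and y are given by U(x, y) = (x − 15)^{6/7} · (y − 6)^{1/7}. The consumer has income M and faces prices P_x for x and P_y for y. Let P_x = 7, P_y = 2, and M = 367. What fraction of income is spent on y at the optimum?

After buying the subsistence bundle (15, 6), a share 6/7 of the remaining income goes to x: x* = 15 + 6/7·(M − 15P_x − 6P_y)/P_x.
Discretionary income = 367 − 15·7 − 6·2 = 250; x* = 15 + 6/7·250/7 = 45.6122; y* = 6 + 1/7·250/2 = 23.8571.
Expenditure on y: 2·23.8571 = 47.7143; share = 0.13.

share on y = 0.13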